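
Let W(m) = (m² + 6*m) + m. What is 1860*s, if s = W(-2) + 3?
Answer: -13020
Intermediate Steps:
W(m) = m² + 7*m
s = -7 (s = -2*(7 - 2) + 3 = -2*5 + 3 = -10 + 3 = -7)
1860*s = 1860*(-7) = -13020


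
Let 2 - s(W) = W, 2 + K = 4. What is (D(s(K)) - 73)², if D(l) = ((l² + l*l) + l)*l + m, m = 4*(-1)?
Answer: 5929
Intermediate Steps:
K = 2 (K = -2 + 4 = 2)
s(W) = 2 - W
m = -4
D(l) = -4 + l*(l + 2*l²) (D(l) = ((l² + l*l) + l)*l - 4 = ((l² + l²) + l)*l - 4 = (2*l² + l)*l - 4 = (l + 2*l²)*l - 4 = l*(l + 2*l²) - 4 = -4 + l*(l + 2*l²))
(D(s(K)) - 73)² = ((-4 + (2 - 1*2)² + 2*(2 - 1*2)³) - 73)² = ((-4 + (2 - 2)² + 2*(2 - 2)³) - 73)² = ((-4 + 0² + 2*0³) - 73)² = ((-4 + 0 + 2*0) - 73)² = ((-4 + 0 + 0) - 73)² = (-4 - 73)² = (-77)² = 5929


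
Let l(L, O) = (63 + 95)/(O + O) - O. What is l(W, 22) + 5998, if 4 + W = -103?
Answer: 131551/22 ≈ 5979.6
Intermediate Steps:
W = -107 (W = -4 - 103 = -107)
l(L, O) = -O + 79/O (l(L, O) = 158/((2*O)) - O = 158*(1/(2*O)) - O = 79/O - O = -O + 79/O)
l(W, 22) + 5998 = (-1*22 + 79/22) + 5998 = (-22 + 79*(1/22)) + 5998 = (-22 + 79/22) + 5998 = -405/22 + 5998 = 131551/22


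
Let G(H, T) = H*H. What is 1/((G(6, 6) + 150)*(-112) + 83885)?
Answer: 1/63053 ≈ 1.5860e-5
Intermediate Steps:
G(H, T) = H²
1/((G(6, 6) + 150)*(-112) + 83885) = 1/((6² + 150)*(-112) + 83885) = 1/((36 + 150)*(-112) + 83885) = 1/(186*(-112) + 83885) = 1/(-20832 + 83885) = 1/63053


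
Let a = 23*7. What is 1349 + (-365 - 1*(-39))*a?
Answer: -51137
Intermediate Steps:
a = 161
1349 + (-365 - 1*(-39))*a = 1349 + (-365 - 1*(-39))*161 = 1349 + (-365 + 39)*161 = 1349 - 326*161 = 1349 - 52486 = -51137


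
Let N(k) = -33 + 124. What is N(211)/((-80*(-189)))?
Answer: 13/2160 ≈ 0.0060185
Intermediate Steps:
N(k) = 91
N(211)/((-80*(-189))) = 91/((-80*(-189))) = 91/15120 = 91*(1/15120) = 13/2160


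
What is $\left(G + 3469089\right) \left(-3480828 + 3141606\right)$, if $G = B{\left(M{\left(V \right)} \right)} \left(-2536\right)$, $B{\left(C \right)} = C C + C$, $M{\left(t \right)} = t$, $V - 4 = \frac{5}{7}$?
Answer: $- \frac{56527221699702}{49} \approx -1.1536 \cdot 10^{12}$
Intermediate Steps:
$V = \frac{33}{7}$ ($V = 4 + \frac{5}{7} = \frac{33}{7} \approx 4.7143$)
$B{\left(C \right)} = C + C^{2}$ ($B{\left(C \right)} = C^{2} + C = C + C^{2}$)
$G = - \frac{3347520}{49}$ ($G = \frac{33 \left(1 + \frac{33}{7}\right)}{7} \left(-2536\right) = \frac{33}{7} \cdot \frac{40}{7} \left(-2536\right) = \frac{1320}{49} \left(-2536\right) = - \frac{3347520}{49} \approx -68317.0$)
$\left(G + 3469089\right) \left(-3480828 + 3141606\right) = \left(- \frac{3347520}{49} + 3469089\right) \left(-3480828 + 3141606\right) = \frac{166637841}{49} \left(-339222\right) = - \frac{56527221699702}{49}$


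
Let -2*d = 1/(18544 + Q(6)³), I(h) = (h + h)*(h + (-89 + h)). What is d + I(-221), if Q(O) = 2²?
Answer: 8734669631/37216 ≈ 2.3470e+5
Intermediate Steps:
Q(O) = 4
I(h) = 2*h*(-89 + 2*h) (I(h) = (2*h)*(-89 + 2*h) = 2*h*(-89 + 2*h))
d = -1/37216 (d = -1/(2*(18544 + 4³)) = -1/(2*(18544 + 64)) = -½/18608 = -½*1/18608 = -1/37216 ≈ -2.6870e-5)
d + I(-221) = -1/37216 + 2*(-221)*(-89 + 2*(-221)) = -1/37216 + 2*(-221)*(-89 - 442) = -1/37216 + 2*(-221)*(-531) = -1/37216 + 234702 = 8734669631/37216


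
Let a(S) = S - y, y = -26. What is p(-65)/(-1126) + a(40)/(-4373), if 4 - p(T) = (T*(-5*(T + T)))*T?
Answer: 6004629721/2461999 ≈ 2438.9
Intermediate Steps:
a(S) = 26 + S (a(S) = S - 1*(-26) = S + 26 = 26 + S)
p(T) = 4 + 10*T³ (p(T) = 4 - T*(-5*(T + T))*T = 4 - T*(-10*T)*T = 4 - (-10*T²)*T = 4 - (-10)*T³ = 4 + 10*T³)
p(-65)/(-1126) + a(40)/(-4373) = (4 + 10*(-65)³)/(-1126) + (26 + 40)/(-4373) = (4 + 10*(-274625))*(-1/1126) + 66*(-1/4373) = (4 - 2746250)*(-1/1126) - 66/4373 = -2746246*(-1/1126) - 66/4373 = 1373123/563 - 66/4373 = 6004629721/2461999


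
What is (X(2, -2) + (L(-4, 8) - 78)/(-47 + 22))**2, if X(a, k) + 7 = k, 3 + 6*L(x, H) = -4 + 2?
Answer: 769129/22500 ≈ 34.184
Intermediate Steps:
L(x, H) = -5/6 (L(x, H) = -1/2 + (-4 + 2)/6 = -1/2 + (1/6)*(-2) = -1/2 - 1/3 = -5/6)
X(a, k) = -7 + k
(X(2, -2) + (L(-4, 8) - 78)/(-47 + 22))**2 = ((-7 - 2) + (-5/6 - 78)/(-47 + 22))**2 = (-9 - 473/6/(-25))**2 = (-9 - 473/6*(-1/25))**2 = (-9 + 473/150)**2 = (-877/150)**2 = 769129/22500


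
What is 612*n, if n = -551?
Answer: -337212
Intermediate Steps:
612*n = 612*(-551) = -337212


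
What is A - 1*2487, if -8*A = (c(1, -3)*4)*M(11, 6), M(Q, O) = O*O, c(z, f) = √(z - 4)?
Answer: -2487 - 18*I*√3 ≈ -2487.0 - 31.177*I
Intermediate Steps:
c(z, f) = √(-4 + z)
M(Q, O) = O²
A = -18*I*√3 (A = -√(-4 + 1)*4*6²/8 = -√(-3)*4*36/8 = -(I*√3)*4*36/8 = -4*I*√3*36/8 = -18*I*√3 ≈ -31.177*I)
A - 1*2487 = -18*I*√3 - 1*2487 = -18*I*√3 - 2487 = -2487 - 18*I*√3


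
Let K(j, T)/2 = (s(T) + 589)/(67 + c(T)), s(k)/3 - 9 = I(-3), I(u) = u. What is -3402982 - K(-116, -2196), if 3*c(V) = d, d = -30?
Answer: -193971188/57 ≈ -3.4030e+6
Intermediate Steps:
s(k) = 18 (s(k) = 27 + 3*(-3) = 27 - 9 = 18)
c(V) = -10 (c(V) = (1/3)*(-30) = -10)
K(j, T) = 1214/57 (K(j, T) = 2*((18 + 589)/(67 - 10)) = 2*(607/57) = 1214/57)
-3402982 - K(-116, -2196) = -3402982 - 1*1214/57 = -3402982 - 1214/57 = -193971188/57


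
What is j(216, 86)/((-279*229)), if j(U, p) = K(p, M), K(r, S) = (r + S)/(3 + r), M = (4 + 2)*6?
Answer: -122/5686299 ≈ -2.1455e-5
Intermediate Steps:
M = 36 (M = 6*6 = 36)
K(r, S) = (S + r)/(3 + r)
j(U, p) = (36 + p)/(3 + p)
j(216, 86)/((-279*229)) = ((36 + 86)/(3 + 86))/((-279*229)) = (122/89)/(-63891) = ((1/89)*122)*(-1/63891) = (122/89)*(-1/63891) = -122/5686299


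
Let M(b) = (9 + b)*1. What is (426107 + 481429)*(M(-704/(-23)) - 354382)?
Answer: -7396304958000/23 ≈ -3.2158e+11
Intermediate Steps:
M(b) = 9 + b
(426107 + 481429)*(M(-704/(-23)) - 354382) = (426107 + 481429)*((9 - 704/(-23)) - 354382) = 907536*((9 - 704*(-1/23)) - 354382) = 907536*((9 + 704/23) - 354382) = 907536*(911/23 - 354382) = 907536*(-8149875/23) = -7396304958000/23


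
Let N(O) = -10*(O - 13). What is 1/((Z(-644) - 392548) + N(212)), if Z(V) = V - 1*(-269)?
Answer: -1/394913 ≈ -2.5322e-6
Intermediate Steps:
Z(V) = 269 + V (Z(V) = V + 269 = 269 + V)
N(O) = 130 - 10*O (N(O) = -10*(-13 + O) = 130 - 10*O)
1/((Z(-644) - 392548) + N(212)) = 1/(((269 - 644) - 392548) + (130 - 10*212)) = 1/((-375 - 392548) + (130 - 2120)) = 1/(-392923 - 1990) = 1/(-394913) = -1/394913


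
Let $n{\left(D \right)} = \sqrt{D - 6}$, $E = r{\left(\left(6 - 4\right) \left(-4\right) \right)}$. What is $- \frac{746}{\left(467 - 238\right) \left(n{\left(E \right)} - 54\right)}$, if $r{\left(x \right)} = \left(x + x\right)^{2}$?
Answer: $\frac{20142}{305257} + \frac{1865 \sqrt{10}}{305257} \approx 0.085304$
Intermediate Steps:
$r{\left(x \right)} = 4 x^{2}$ ($r{\left(x \right)} = \left(2 x\right)^{2} = 4 x^{2}$)
$E = 256$ ($E = 4 \left(\left(6 - 4\right) \left(-4\right)\right)^{2} = 4 \left(2 \left(-4\right)\right)^{2} = 4 \left(-8\right)^{2} = 4 \cdot 64 = 256$)
$n{\left(D \right)} = \sqrt{-6 + D}$
$- \frac{746}{\left(467 - 238\right) \left(n{\left(E \right)} - 54\right)} = - \frac{746}{\left(467 - 238\right) \left(\sqrt{-6 + 256} - 54\right)} = - \frac{746}{229 \left(\sqrt{250} - 54\right)} = - \frac{746}{229 \left(5 \sqrt{10} - 54\right)} = - \frac{746}{229 \left(-54 + 5 \sqrt{10}\right)} = - \frac{746}{-12366 + 1145 \sqrt{10}}$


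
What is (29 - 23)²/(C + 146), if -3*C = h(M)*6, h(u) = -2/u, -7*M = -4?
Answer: 4/17 ≈ 0.23529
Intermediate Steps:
M = 4/7 (M = -⅐*(-4) = 4/7 ≈ 0.57143)
C = 7 (C = -(-2/4/7)*6/3 = -(-2*7/4)*6/3 = -(-7)*6/6 = -⅓*(-21) = 7)
(29 - 23)²/(C + 146) = (29 - 23)²/(7 + 146) = 6²/153 = 36*(1/153) = 4/17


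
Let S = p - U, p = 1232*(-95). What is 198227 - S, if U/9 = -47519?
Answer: -112404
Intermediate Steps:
U = -427671 (U = 9*(-47519) = -427671)
p = -117040
S = 310631 (S = -117040 - 1*(-427671) = -117040 + 427671 = 310631)
198227 - S = 198227 - 1*310631 = 198227 - 310631 = -112404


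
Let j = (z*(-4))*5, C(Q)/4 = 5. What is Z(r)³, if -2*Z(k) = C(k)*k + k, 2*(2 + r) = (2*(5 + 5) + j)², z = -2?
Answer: -6728789765439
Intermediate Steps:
C(Q) = 20 (C(Q) = 4*5 = 20)
j = 40 (j = -2*(-4)*5 = 8*5 = 40)
r = 1798 (r = -2 + (2*(5 + 5) + 40)²/2 = -2 + (2*10 + 40)²/2 = -2 + (20 + 40)²/2 = -2 + (½)*60² = -2 + (½)*3600 = -2 + 1800 = 1798)
Z(k) = -21*k/2 (Z(k) = -(20*k + k)/2 = -21*k/2)
Z(r)³ = (-21/2*1798)³ = (-18879)³ = -6728789765439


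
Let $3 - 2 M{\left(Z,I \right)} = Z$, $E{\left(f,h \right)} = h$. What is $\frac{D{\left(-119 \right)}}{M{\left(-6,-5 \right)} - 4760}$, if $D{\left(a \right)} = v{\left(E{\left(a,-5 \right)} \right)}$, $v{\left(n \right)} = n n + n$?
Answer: $- \frac{40}{9511} \approx -0.0042057$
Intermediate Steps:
$M{\left(Z,I \right)} = \frac{3}{2} - \frac{Z}{2}$
$v{\left(n \right)} = n + n^{2}$ ($v{\left(n \right)} = n^{2} + n = n + n^{2}$)
$D{\left(a \right)} = 20$ ($D{\left(a \right)} = - 5 \left(1 - 5\right) = \left(-5\right) \left(-4\right) = 20$)
$\frac{D{\left(-119 \right)}}{M{\left(-6,-5 \right)} - 4760} = \frac{20}{\left(\frac{3}{2} - -3\right) - 4760} = \frac{20}{\left(\frac{3}{2} + 3\right) - 4760} = \frac{20}{\frac{9}{2} - 4760} = \frac{20}{- \frac{9511}{2}} = 20 \left(- \frac{2}{9511}\right) = - \frac{40}{9511}$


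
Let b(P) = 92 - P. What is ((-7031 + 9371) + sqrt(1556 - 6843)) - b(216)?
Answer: 2464 + I*sqrt(5287) ≈ 2464.0 + 72.712*I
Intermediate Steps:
((-7031 + 9371) + sqrt(1556 - 6843)) - b(216) = ((-7031 + 9371) + sqrt(1556 - 6843)) - (92 - 1*216) = (2340 + sqrt(-5287)) - (92 - 216) = (2340 + I*sqrt(5287)) - 1*(-124) = (2340 + I*sqrt(5287)) + 124 = 2464 + I*sqrt(5287)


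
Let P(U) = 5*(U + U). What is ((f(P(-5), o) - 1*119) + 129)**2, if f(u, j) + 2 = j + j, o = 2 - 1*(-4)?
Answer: 400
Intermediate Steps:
o = 6 (o = 2 + 4 = 6)
P(U) = 10*U (P(U) = 5*(2*U) = 10*U)
f(u, j) = -2 + 2*j (f(u, j) = -2 + (j + j) = -2 + 2*j)
((f(P(-5), o) - 1*119) + 129)**2 = (((-2 + 2*6) - 1*119) + 129)**2 = (((-2 + 12) - 119) + 129)**2 = ((10 - 119) + 129)**2 = (-109 + 129)**2 = 20**2 = 400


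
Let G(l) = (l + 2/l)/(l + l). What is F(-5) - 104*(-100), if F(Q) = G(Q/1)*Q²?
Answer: 20827/2 ≈ 10414.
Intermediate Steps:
G(l) = (l + 2/l)/(2*l) (G(l) = (l + 2/l)/((2*l)) = (l + 2/l)*(1/(2*l)) = (l + 2/l)/(2*l))
F(Q) = Q²*(½ + Q⁻²) (F(Q) = (½ + (Q/1)⁻²)*Q² = (½ + (Q*1)⁻²)*Q² = (½ + Q⁻²)*Q² = Q²*(½ + Q⁻²))
F(-5) - 104*(-100) = (1 + (½)*(-5)²) - 104*(-100) = (1 + (½)*25) + 10400 = (1 + 25/2) + 10400 = 27/2 + 10400 = 20827/2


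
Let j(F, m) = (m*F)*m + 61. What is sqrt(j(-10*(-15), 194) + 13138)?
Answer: sqrt(5658599) ≈ 2378.8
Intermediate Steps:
j(F, m) = 61 + F*m**2 (j(F, m) = (F*m)*m + 61 = F*m**2 + 61 = 61 + F*m**2)
sqrt(j(-10*(-15), 194) + 13138) = sqrt((61 - 10*(-15)*194**2) + 13138) = sqrt((61 + 150*37636) + 13138) = sqrt((61 + 5645400) + 13138) = sqrt(5645461 + 13138) = sqrt(5658599)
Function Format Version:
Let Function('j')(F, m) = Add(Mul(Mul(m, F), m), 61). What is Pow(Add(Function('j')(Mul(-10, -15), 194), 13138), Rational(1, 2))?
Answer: Pow(5658599, Rational(1, 2)) ≈ 2378.8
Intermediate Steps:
Function('j')(F, m) = Add(61, Mul(F, Pow(m, 2))) (Function('j')(F, m) = Add(Mul(Mul(F, m), m), 61) = Add(Mul(F, Pow(m, 2)), 61) = Add(61, Mul(F, Pow(m, 2))))
Pow(Add(Function('j')(Mul(-10, -15), 194), 13138), Rational(1, 2)) = Pow(Add(Add(61, Mul(Mul(-10, -15), Pow(194, 2))), 13138), Rational(1, 2)) = Pow(Add(Add(61, Mul(150, 37636)), 13138), Rational(1, 2)) = Pow(Add(Add(61, 5645400), 13138), Rational(1, 2)) = Pow(Add(5645461, 13138), Rational(1, 2)) = Pow(5658599, Rational(1, 2))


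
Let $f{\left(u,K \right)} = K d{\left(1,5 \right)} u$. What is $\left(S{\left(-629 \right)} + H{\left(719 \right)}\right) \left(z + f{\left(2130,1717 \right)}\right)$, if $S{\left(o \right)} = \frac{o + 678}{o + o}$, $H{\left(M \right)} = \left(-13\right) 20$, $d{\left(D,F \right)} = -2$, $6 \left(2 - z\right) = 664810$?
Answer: $\frac{2429004684337}{1258} \approx 1.9308 \cdot 10^{9}$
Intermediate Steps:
$z = - \frac{332399}{3}$ ($z = 2 - \frac{332405}{3} = - \frac{332399}{3} \approx -1.108 \cdot 10^{5}$)
$H{\left(M \right)} = -260$
$f{\left(u,K \right)} = - 2 K u$ ($f{\left(u,K \right)} = K \left(-2\right) u = - 2 K u$)
$S{\left(o \right)} = \frac{678 + o}{2 o}$
$\left(S{\left(-629 \right)} + H{\left(719 \right)}\right) \left(z + f{\left(2130,1717 \right)}\right) = \left(\frac{678 - 629}{2 \left(-629\right)} - 260\right) \left(- \frac{332399}{3} - 3434 \cdot 2130\right) = \left(\frac{1}{2} \left(- \frac{1}{629}\right) 49 - 260\right) \left(- \frac{332399}{3} - 7314420\right) = \left(- \frac{49}{1258} - 260\right) \left(- \frac{22275659}{3}\right) = \left(- \frac{327129}{1258}\right) \left(- \frac{22275659}{3}\right) = \frac{2429004684337}{1258}$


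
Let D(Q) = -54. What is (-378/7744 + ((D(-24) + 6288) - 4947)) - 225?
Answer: 4111875/3872 ≈ 1062.0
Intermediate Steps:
(-378/7744 + ((D(-24) + 6288) - 4947)) - 225 = (-378/7744 + ((-54 + 6288) - 4947)) - 225 = (-378*1/7744 + (6234 - 4947)) - 225 = (-189/3872 + 1287) - 225 = 4983075/3872 - 225 = 4111875/3872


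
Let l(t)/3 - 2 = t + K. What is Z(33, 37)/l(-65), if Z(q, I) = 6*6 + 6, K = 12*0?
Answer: -2/9 ≈ -0.22222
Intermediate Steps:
K = 0
Z(q, I) = 42 (Z(q, I) = 36 + 6 = 42)
l(t) = 6 + 3*t (l(t) = 6 + 3*(t + 0) = 6 + 3*t)
Z(33, 37)/l(-65) = 42/(6 + 3*(-65)) = 42/(6 - 195) = 42/(-189) = 42*(-1/189) = -2/9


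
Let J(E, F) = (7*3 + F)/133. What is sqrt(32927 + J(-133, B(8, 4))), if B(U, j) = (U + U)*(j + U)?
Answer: 4*sqrt(36404627)/133 ≈ 181.46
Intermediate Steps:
B(U, j) = 2*U*(U + j) (B(U, j) = (2*U)*(U + j) = 2*U*(U + j))
J(E, F) = 3/19 + F/133 (J(E, F) = (21 + F)*(1/133) = 3/19 + F/133)
sqrt(32927 + J(-133, B(8, 4))) = sqrt(32927 + (3/19 + (2*8*(8 + 4))/133)) = sqrt(32927 + (3/19 + (2*8*12)/133)) = sqrt(32927 + (3/19 + (1/133)*192)) = sqrt(32927 + (3/19 + 192/133)) = sqrt(32927 + 213/133) = sqrt(4379504/133) = 4*sqrt(36404627)/133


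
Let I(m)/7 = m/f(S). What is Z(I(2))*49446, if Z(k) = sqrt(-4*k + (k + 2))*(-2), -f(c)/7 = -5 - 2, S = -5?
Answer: -197784*sqrt(14)/7 ≈ -1.0572e+5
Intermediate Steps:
f(c) = 49 (f(c) = -7*(-5 - 2) = -7*(-7) = 49)
I(m) = m/7 (I(m) = 7*(m/49) = m/7)
Z(k) = -2*sqrt(2 - 3*k) (Z(k) = sqrt(-4*k + (2 + k))*(-2) = sqrt(2 - 3*k)*(-2) = -2*sqrt(2 - 3*k))
Z(I(2))*49446 = -2*sqrt(2 - 3*2/7)*49446 = -2*sqrt(2 - 6/7)*49446 = -4*sqrt(14)/7*49446 = -197784*sqrt(14)/7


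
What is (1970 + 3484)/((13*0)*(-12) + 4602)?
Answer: 909/767 ≈ 1.1851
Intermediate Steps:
(1970 + 3484)/((13*0)*(-12) + 4602) = 5454/(0*(-12) + 4602) = 5454/(0 + 4602) = 5454/4602 = 5454*(1/4602) = 909/767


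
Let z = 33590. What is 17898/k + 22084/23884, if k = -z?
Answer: 39290716/100282945 ≈ 0.39180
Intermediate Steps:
k = -33590 (k = -1*33590 = -33590)
17898/k + 22084/23884 = 17898/(-33590) + 22084/23884 = 17898*(-1/33590) + 22084*(1/23884) = -8949/16795 + 5521/5971 = 39290716/100282945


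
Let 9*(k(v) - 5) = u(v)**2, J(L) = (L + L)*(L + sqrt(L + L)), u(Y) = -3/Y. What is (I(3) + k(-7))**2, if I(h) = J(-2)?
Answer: 253380/2401 - 10208*I/49 ≈ 105.53 - 208.33*I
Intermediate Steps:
J(L) = 2*L*(L + sqrt(2)*sqrt(L)) (J(L) = (2*L)*(L + sqrt(2*L)) = (2*L)*(L + sqrt(2)*sqrt(L)) = 2*L*(L + sqrt(2)*sqrt(L)))
I(h) = 8 - 8*I (I(h) = 2*(-2)**2 + 2*sqrt(2)*(-2)**(3/2) = 2*4 + 2*sqrt(2)*(-2*I*sqrt(2)) = 8 - 8*I)
k(v) = 5 + v**(-2) (k(v) = 5 + (-3/v)**2/9 = 5 + (9/v**2)/9 = 5 + v**(-2))
(I(3) + k(-7))**2 = ((8 - 8*I) + (5 + (-7)**(-2)))**2 = ((8 - 8*I) + (5 + 1/49))**2 = ((8 - 8*I) + 246/49)**2 = (638/49 - 8*I)**2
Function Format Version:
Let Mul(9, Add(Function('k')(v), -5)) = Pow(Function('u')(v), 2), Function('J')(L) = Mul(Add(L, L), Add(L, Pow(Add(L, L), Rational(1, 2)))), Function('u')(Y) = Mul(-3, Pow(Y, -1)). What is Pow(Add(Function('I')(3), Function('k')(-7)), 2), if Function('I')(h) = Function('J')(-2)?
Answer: Add(Rational(253380, 2401), Mul(Rational(-10208, 49), I)) ≈ Add(105.53, Mul(-208.33, I))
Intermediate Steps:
Function('J')(L) = Mul(2, L, Add(L, Mul(Pow(2, Rational(1, 2)), Pow(L, Rational(1, 2))))) (Function('J')(L) = Mul(Mul(2, L), Add(L, Pow(Mul(2, L), Rational(1, 2)))) = Mul(Mul(2, L), Add(L, Mul(Pow(2, Rational(1, 2)), Pow(L, Rational(1, 2))))) = Mul(2, L, Add(L, Mul(Pow(2, Rational(1, 2)), Pow(L, Rational(1, 2))))))
Function('I')(h) = Add(8, Mul(-8, I)) (Function('I')(h) = Add(Mul(2, Pow(-2, 2)), Mul(2, Pow(2, Rational(1, 2)), Pow(-2, Rational(3, 2)))) = Add(Mul(2, 4), Mul(2, Pow(2, Rational(1, 2)), Mul(-2, I, Pow(2, Rational(1, 2))))) = Add(8, Mul(-8, I)))
Function('k')(v) = Add(5, Pow(v, -2)) (Function('k')(v) = Add(5, Mul(Rational(1, 9), Pow(Mul(-3, Pow(v, -1)), 2))) = Add(5, Mul(Rational(1, 9), Mul(9, Pow(v, -2)))) = Add(5, Pow(v, -2)))
Pow(Add(Function('I')(3), Function('k')(-7)), 2) = Pow(Add(Add(8, Mul(-8, I)), Add(5, Pow(-7, -2))), 2) = Pow(Add(Add(8, Mul(-8, I)), Add(5, Rational(1, 49))), 2) = Pow(Add(Add(8, Mul(-8, I)), Rational(246, 49)), 2) = Pow(Add(Rational(638, 49), Mul(-8, I)), 2)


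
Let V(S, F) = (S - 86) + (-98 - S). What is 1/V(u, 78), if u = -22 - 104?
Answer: -1/184 ≈ -0.0054348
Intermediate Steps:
u = -126
V(S, F) = -184 (V(S, F) = (-86 + S) + (-98 - S) = -184)
1/V(u, 78) = 1/(-184) = -1/184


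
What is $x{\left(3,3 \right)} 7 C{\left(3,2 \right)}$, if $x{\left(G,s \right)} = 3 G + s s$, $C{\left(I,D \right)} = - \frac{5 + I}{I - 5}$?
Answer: $504$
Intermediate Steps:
$C{\left(I,D \right)} = - \frac{5 + I}{-5 + I}$
$x{\left(G,s \right)} = s^{2} + 3 G$ ($x{\left(G,s \right)} = 3 G + s^{2} = s^{2} + 3 G$)
$x{\left(3,3 \right)} 7 C{\left(3,2 \right)} = \left(3^{2} + 3 \cdot 3\right) 7 \frac{-5 - 3}{-5 + 3} = \left(9 + 9\right) 7 \frac{-5 - 3}{-2} = 18 \cdot 7 \left(\left(- \frac{1}{2}\right) \left(-8\right)\right) = 126 \cdot 4 = 504$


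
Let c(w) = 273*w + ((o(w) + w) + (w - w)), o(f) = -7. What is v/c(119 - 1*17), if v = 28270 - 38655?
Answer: -10385/27941 ≈ -0.37168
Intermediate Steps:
v = -10385
c(w) = -7 + 274*w (c(w) = 273*w + ((-7 + w) + (w - w)) = 273*w + ((-7 + w) + 0) = 273*w + (-7 + w) = -7 + 274*w)
v/c(119 - 1*17) = -10385/(-7 + 274*(119 - 1*17)) = -10385/(-7 + 274*(119 - 17)) = -10385/(-7 + 274*102) = -10385/(-7 + 27948) = -10385/27941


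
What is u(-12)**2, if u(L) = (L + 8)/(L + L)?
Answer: 1/36 ≈ 0.027778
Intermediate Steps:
u(L) = (8 + L)/(2*L) (u(L) = (8 + L)/((2*L)) = (8 + L)*(1/(2*L)) = (8 + L)/(2*L))
u(-12)**2 = ((1/2)*(8 - 12)/(-12))**2 = ((1/2)*(-1/12)*(-4))**2 = (1/6)**2 = 1/36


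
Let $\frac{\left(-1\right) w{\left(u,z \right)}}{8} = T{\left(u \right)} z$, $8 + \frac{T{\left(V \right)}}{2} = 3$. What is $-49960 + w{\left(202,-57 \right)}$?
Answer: $-54520$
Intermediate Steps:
$T{\left(V \right)} = -10$ ($T{\left(V \right)} = -16 + 2 \cdot 3 = -16 + 6 = -10$)
$w{\left(u,z \right)} = 80 z$ ($w{\left(u,z \right)} = - 8 \left(- 10 z\right) = 80 z$)
$-49960 + w{\left(202,-57 \right)} = -49960 + 80 \left(-57\right) = -49960 - 4560 = -54520$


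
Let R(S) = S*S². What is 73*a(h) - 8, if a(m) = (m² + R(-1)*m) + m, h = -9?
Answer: 5905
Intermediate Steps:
R(S) = S³
a(m) = m² (a(m) = (m² + (-1)³*m) + m = (m² - m) + m = m²)
73*a(h) - 8 = 73*(-9)² - 8 = 73*81 - 8 = 5913 - 8 = 5905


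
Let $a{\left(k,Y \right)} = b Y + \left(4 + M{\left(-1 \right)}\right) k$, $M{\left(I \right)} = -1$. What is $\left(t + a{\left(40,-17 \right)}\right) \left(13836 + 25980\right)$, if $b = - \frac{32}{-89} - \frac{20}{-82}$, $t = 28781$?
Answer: $\frac{4197494894040}{3649} \approx 1.1503 \cdot 10^{9}$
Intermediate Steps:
$b = \frac{2202}{3649}$ ($b = \left(-32\right) \left(- \frac{1}{89}\right) - - \frac{10}{41} = \frac{32}{89} + \frac{10}{41} = \frac{2202}{3649} \approx 0.60345$)
$a{\left(k,Y \right)} = 3 k + \frac{2202 Y}{3649}$ ($a{\left(k,Y \right)} = \frac{2202 Y}{3649} + \left(4 - 1\right) k = \frac{2202 Y}{3649} + 3 k = 3 k + \frac{2202 Y}{3649}$)
$\left(t + a{\left(40,-17 \right)}\right) \left(13836 + 25980\right) = \left(28781 + \left(3 \cdot 40 + \frac{2202}{3649} \left(-17\right)\right)\right) \left(13836 + 25980\right) = \left(28781 + \left(120 - \frac{37434}{3649}\right)\right) 39816 = \left(28781 + \frac{400446}{3649}\right) 39816 = \frac{105422315}{3649} \cdot 39816 = \frac{4197494894040}{3649}$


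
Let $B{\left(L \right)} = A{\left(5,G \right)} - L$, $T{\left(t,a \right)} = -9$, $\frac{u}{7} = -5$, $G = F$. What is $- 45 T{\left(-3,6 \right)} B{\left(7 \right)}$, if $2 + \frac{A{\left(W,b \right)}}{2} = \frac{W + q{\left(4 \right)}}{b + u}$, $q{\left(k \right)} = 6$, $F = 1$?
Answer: $- \frac{80190}{17} \approx -4717.1$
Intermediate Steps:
$G = 1$
$u = -35$ ($u = 7 \left(-5\right) = -35$)
$A{\left(W,b \right)} = -4 + \frac{2 \left(6 + W\right)}{-35 + b}$ ($A{\left(W,b \right)} = -4 + 2 \frac{W + 6}{b - 35} = -4 + 2 \frac{6 + W}{-35 + b} = -4 + \frac{2 \left(6 + W\right)}{-35 + b}$)
$B{\left(L \right)} = - \frac{79}{17} - L$ ($B{\left(L \right)} = \frac{2 \left(76 + 5 - 2\right)}{-35 + 1} - L = \frac{2 \left(76 + 5 - 2\right)}{-34} - L = 2 \left(- \frac{1}{34}\right) 79 - L = - \frac{79}{17} - L$)
$- 45 T{\left(-3,6 \right)} B{\left(7 \right)} = \left(-45\right) \left(-9\right) \left(- \frac{79}{17} - 7\right) = 405 \left(- \frac{79}{17} - 7\right) = 405 \left(- \frac{198}{17}\right) = - \frac{80190}{17}$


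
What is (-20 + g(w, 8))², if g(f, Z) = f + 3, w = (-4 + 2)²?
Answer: 169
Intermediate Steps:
w = 4 (w = (-2)² = 4)
g(f, Z) = 3 + f
(-20 + g(w, 8))² = (-20 + (3 + 4))² = (-20 + 7)² = (-13)² = 169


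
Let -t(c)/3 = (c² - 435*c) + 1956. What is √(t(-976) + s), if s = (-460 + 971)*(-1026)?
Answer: I*√4661562 ≈ 2159.1*I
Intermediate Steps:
s = -524286 (s = 511*(-1026) = -524286)
t(c) = -5868 - 3*c² + 1305*c (t(c) = -3*((c² - 435*c) + 1956) = -3*(1956 + c² - 435*c) = -5868 - 3*c² + 1305*c)
√(t(-976) + s) = √((-5868 - 3*(-976)² + 1305*(-976)) - 524286) = √((-5868 - 3*952576 - 1273680) - 524286) = √((-5868 - 2857728 - 1273680) - 524286) = √(-4137276 - 524286) = √(-4661562) = I*√4661562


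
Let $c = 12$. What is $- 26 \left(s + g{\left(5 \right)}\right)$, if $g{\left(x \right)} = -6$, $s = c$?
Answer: $-156$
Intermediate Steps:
$s = 12$
$- 26 \left(s + g{\left(5 \right)}\right) = - 26 \left(12 - 6\right) = \left(-26\right) 6 = -156$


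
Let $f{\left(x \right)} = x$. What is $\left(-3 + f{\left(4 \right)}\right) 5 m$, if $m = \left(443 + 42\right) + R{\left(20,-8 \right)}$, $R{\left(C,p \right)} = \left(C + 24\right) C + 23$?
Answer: $6940$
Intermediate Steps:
$R{\left(C,p \right)} = 23 + C \left(24 + C\right)$ ($R{\left(C,p \right)} = \left(24 + C\right) C + 23 = C \left(24 + C\right) + 23 = 23 + C \left(24 + C\right)$)
$m = 1388$ ($m = \left(443 + 42\right) + \left(23 + 20^{2} + 24 \cdot 20\right) = 485 + \left(23 + 400 + 480\right) = 485 + 903 = 1388$)
$\left(-3 + f{\left(4 \right)}\right) 5 m = \left(-3 + 4\right) 5 \cdot 1388 = 1 \cdot 5 \cdot 1388 = 5 \cdot 1388 = 6940$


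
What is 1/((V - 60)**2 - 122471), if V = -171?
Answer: -1/69110 ≈ -1.4470e-5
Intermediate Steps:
1/((V - 60)**2 - 122471) = 1/((-171 - 60)**2 - 122471) = 1/((-231)**2 - 122471) = 1/(53361 - 122471) = 1/(-69110) = -1/69110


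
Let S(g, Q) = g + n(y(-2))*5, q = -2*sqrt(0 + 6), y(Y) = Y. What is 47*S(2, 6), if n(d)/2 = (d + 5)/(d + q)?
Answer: 235 - 141*sqrt(6) ≈ -110.38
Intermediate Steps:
q = -2*sqrt(6) ≈ -4.8990
n(d) = 2*(5 + d)/(d - 2*sqrt(6)) (n(d) = 2*((d + 5)/(d - 2*sqrt(6))) = 2*((5 + d)/(d - 2*sqrt(6))) = 2*(5 + d)/(d - 2*sqrt(6)))
S(g, Q) = g + 30/(-2 - 2*sqrt(6)) (S(g, Q) = g + (2*(5 - 2)/(-2 - 2*sqrt(6)))*5 = g + (2*3/(-2 - 2*sqrt(6)))*5 = g + (6/(-2 - 2*sqrt(6)))*5 = g + 30/(-2 - 2*sqrt(6)))
47*S(2, 6) = 47*(3 + 2 - 3*sqrt(6)) = 47*(5 - 3*sqrt(6)) = 235 - 141*sqrt(6)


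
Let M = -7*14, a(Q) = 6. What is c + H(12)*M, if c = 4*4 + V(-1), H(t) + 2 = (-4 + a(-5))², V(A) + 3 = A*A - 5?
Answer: -187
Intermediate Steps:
V(A) = -8 + A² (V(A) = -3 + (A*A - 5) = -3 + (A² - 5) = -3 + (-5 + A²) = -8 + A²)
H(t) = 2 (H(t) = -2 + (-4 + 6)² = -2 + 2² = -2 + 4 = 2)
c = 9 (c = 4*4 + (-8 + (-1)²) = 16 + (-8 + 1) = 16 - 7 = 9)
M = -98
c + H(12)*M = 9 + 2*(-98) = 9 - 196 = -187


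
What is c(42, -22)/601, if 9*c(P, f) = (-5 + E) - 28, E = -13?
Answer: -46/5409 ≈ -0.0085043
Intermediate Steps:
c(P, f) = -46/9 (c(P, f) = ((-5 - 13) - 28)/9 = (-18 - 28)/9 = (1/9)*(-46) = -46/9)
c(42, -22)/601 = -46/9/601 = -46/9*1/601 = -46/5409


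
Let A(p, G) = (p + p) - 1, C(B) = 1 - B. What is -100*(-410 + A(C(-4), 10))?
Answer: 40100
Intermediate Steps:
A(p, G) = -1 + 2*p (A(p, G) = 2*p - 1 = -1 + 2*p)
-100*(-410 + A(C(-4), 10)) = -100*(-410 + (-1 + 2*(1 - 1*(-4)))) = -100*(-410 + (-1 + 2*(1 + 4))) = -100*(-410 + (-1 + 2*5)) = -100*(-410 + (-1 + 10)) = -100*(-410 + 9) = -100*(-401) = 40100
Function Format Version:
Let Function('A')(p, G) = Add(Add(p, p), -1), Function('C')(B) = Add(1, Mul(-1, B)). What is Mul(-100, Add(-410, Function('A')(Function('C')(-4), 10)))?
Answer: 40100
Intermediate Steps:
Function('A')(p, G) = Add(-1, Mul(2, p)) (Function('A')(p, G) = Add(Mul(2, p), -1) = Add(-1, Mul(2, p)))
Mul(-100, Add(-410, Function('A')(Function('C')(-4), 10))) = Mul(-100, Add(-410, Add(-1, Mul(2, Add(1, Mul(-1, -4)))))) = Mul(-100, Add(-410, Add(-1, Mul(2, Add(1, 4))))) = Mul(-100, Add(-410, Add(-1, Mul(2, 5)))) = Mul(-100, Add(-410, Add(-1, 10))) = Mul(-100, Add(-410, 9)) = Mul(-100, -401) = 40100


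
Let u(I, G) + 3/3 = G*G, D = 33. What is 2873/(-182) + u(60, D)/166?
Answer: -10727/1162 ≈ -9.2315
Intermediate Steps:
u(I, G) = -1 + G² (u(I, G) = -1 + G*G = -1 + G²)
2873/(-182) + u(60, D)/166 = 2873/(-182) + (-1 + 33²)/166 = 2873*(-1/182) + (-1 + 1089)*(1/166) = -221/14 + 1088*(1/166) = -221/14 + 544/83 = -10727/1162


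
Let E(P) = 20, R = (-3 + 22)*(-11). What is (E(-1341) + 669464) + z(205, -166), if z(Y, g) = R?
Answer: 669275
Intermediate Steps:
R = -209 (R = 19*(-11) = -209)
z(Y, g) = -209
(E(-1341) + 669464) + z(205, -166) = (20 + 669464) - 209 = 669484 - 209 = 669275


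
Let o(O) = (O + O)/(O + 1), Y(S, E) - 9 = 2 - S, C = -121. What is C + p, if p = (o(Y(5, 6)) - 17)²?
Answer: 5520/49 ≈ 112.65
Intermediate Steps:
Y(S, E) = 11 - S (Y(S, E) = 9 + (2 - S) = 11 - S)
o(O) = 2*O/(1 + O) (o(O) = (2*O)/(1 + O) = 2*O/(1 + O))
p = 11449/49 (p = (2*(11 - 1*5)/(1 + (11 - 1*5)) - 17)² = (2*(11 - 5)/(1 + (11 - 5)) - 17)² = (2*6/(1 + 6) - 17)² = (2*6/7 - 17)² = (2*6*(⅐) - 17)² = (12/7 - 17)² = (-107/7)² = 11449/49 ≈ 233.65)
C + p = -121 + 11449/49 = 5520/49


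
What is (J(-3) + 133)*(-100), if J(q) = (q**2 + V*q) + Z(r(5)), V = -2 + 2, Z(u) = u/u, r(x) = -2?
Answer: -14300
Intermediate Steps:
Z(u) = 1
V = 0
J(q) = 1 + q**2 (J(q) = (q**2 + 0*q) + 1 = (q**2 + 0) + 1 = q**2 + 1 = 1 + q**2)
(J(-3) + 133)*(-100) = ((1 + (-3)**2) + 133)*(-100) = ((1 + 9) + 133)*(-100) = (10 + 133)*(-100) = 143*(-100) = -14300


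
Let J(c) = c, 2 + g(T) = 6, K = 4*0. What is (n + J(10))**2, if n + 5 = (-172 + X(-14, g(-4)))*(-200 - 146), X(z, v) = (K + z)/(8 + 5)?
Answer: 606163459225/169 ≈ 3.5868e+9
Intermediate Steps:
K = 0
g(T) = 4 (g(T) = -2 + 6 = 4)
X(z, v) = z/13 (X(z, v) = (0 + z)/(8 + 5) = z/13)
n = 778435/13 (n = -5 + (-172 + (1/13)*(-14))*(-200 - 146) = -5 + (-172 - 14/13)*(-346) = -5 - 2250/13*(-346) = -5 + 778500/13 = 778435/13 ≈ 59880.)
(n + J(10))**2 = (778435/13 + 10)**2 = (778565/13)**2 = 606163459225/169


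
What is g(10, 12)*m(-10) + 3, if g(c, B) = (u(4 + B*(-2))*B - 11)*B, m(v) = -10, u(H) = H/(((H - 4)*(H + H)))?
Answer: 1353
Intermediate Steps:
u(H) = 1/(2*(-4 + H)) (u(H) = H/(((-4 + H)*(2*H))) = H/((2*H*(-4 + H))) = H*(1/(2*H*(-4 + H))) = 1/(2*(-4 + H)))
g(c, B) = -45*B/4 (g(c, B) = ((1/(2*(-4 + (4 + B*(-2)))))*B - 11)*B = ((1/(2*(-4 + (4 - 2*B))))*B - 11)*B = ((1/(2*((-2*B))))*B - 11)*B = (((-1/(2*B))/2)*B - 11)*B = ((-1/(4*B))*B - 11)*B = (-¼ - 11)*B = -45*B/4)
g(10, 12)*m(-10) + 3 = -45/4*12*(-10) + 3 = -135*(-10) + 3 = 1350 + 3 = 1353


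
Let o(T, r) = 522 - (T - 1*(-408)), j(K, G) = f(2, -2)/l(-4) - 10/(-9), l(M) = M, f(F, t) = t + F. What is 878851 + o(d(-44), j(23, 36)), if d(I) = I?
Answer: 879009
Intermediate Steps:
f(F, t) = F + t
j(K, G) = 10/9 (j(K, G) = (2 - 2)/(-4) - 10/(-9) = 0*(-¼) - 10*(-⅑) = 0 + 10/9 = 10/9)
o(T, r) = 114 - T (o(T, r) = 522 - (T + 408) = 522 - (408 + T) = 522 + (-408 - T) = 114 - T)
878851 + o(d(-44), j(23, 36)) = 878851 + (114 - 1*(-44)) = 878851 + (114 + 44) = 878851 + 158 = 879009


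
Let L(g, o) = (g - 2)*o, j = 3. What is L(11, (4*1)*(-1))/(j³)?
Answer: -4/3 ≈ -1.3333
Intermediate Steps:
L(g, o) = o*(-2 + g) (L(g, o) = (-2 + g)*o = o*(-2 + g))
L(11, (4*1)*(-1))/(j³) = (((4*1)*(-1))*(-2 + 11))/(3³) = ((4*(-1))*9)/27 = -4*9*(1/27) = -36*1/27 = -4/3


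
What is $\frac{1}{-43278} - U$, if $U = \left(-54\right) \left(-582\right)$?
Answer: $- \frac{1360140985}{43278} \approx -31428.0$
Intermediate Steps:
$U = 31428$
$\frac{1}{-43278} - U = \frac{1}{-43278} - 31428 = - \frac{1}{43278} - 31428 = - \frac{1360140985}{43278}$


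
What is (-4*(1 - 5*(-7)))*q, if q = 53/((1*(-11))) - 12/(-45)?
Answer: 36048/55 ≈ 655.42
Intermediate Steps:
q = -751/165 (q = 53/(-11) - 12*(-1/45) = 53*(-1/11) + 4/15 = -53/11 + 4/15 = -751/165 ≈ -4.5515)
(-4*(1 - 5*(-7)))*q = -4*(1 - 5*(-7))*(-751/165) = -4*(1 + 35)*(-751/165) = -4*36*(-751/165) = -144*(-751/165) = 36048/55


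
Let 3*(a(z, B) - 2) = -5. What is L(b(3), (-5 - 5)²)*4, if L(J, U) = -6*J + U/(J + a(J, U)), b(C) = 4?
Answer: -48/13 ≈ -3.6923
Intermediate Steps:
a(z, B) = ⅓ (a(z, B) = 2 + (⅓)*(-5) = 2 - 5/3 = ⅓)
L(J, U) = -6*J + U/(⅓ + J) (L(J, U) = -6*J + U/(J + ⅓) = -6*J + U/(⅓ + J))
L(b(3), (-5 - 5)²)*4 = (3*((-5 - 5)² - 6*4² - 2*4)/(1 + 3*4))*4 = (3*((-10)² - 6*16 - 8)/(1 + 12))*4 = (3*(100 - 96 - 8)/13)*4 = (3*(1/13)*(-4))*4 = -12/13*4 = -48/13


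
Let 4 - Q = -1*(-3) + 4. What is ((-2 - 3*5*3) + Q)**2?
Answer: 2500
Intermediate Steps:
Q = -3 (Q = 4 - (-1*(-3) + 4) = 4 - (3 + 4) = 4 - 1*7 = 4 - 7 = -3)
((-2 - 3*5*3) + Q)**2 = ((-2 - 3*5*3) - 3)**2 = ((-2 - 15*3) - 3)**2 = ((-2 - 45) - 3)**2 = (-47 - 3)**2 = (-50)**2 = 2500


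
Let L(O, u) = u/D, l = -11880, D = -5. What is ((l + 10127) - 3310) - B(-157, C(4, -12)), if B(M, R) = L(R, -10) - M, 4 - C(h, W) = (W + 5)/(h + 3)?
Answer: -5222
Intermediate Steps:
C(h, W) = 4 - (5 + W)/(3 + h) (C(h, W) = 4 - (W + 5)/(h + 3) = 4 - (5 + W)/(3 + h))
L(O, u) = -u/5 (L(O, u) = u/(-5) = u*(-1/5) = -u/5)
B(M, R) = 2 - M (B(M, R) = -1/5*(-10) - M = 2 - M)
((l + 10127) - 3310) - B(-157, C(4, -12)) = ((-11880 + 10127) - 3310) - (2 - 1*(-157)) = (-1753 - 3310) - (2 + 157) = -5063 - 1*159 = -5063 - 159 = -5222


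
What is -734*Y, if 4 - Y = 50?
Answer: 33764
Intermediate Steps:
Y = -46 (Y = 4 - 1*50 = 4 - 50 = -46)
-734*Y = -734*(-46) = 33764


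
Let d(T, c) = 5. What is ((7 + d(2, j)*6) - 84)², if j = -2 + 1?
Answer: 2209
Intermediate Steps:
j = -1
((7 + d(2, j)*6) - 84)² = ((7 + 5*6) - 84)² = ((7 + 30) - 84)² = (37 - 84)² = (-47)² = 2209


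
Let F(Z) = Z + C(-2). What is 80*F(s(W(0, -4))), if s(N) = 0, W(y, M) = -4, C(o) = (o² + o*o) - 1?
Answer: 560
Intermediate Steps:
C(o) = -1 + 2*o² (C(o) = (o² + o²) - 1 = 2*o² - 1 = -1 + 2*o²)
F(Z) = 7 + Z (F(Z) = Z + (-1 + 2*(-2)²) = Z + (-1 + 2*4) = Z + (-1 + 8) = Z + 7 = 7 + Z)
80*F(s(W(0, -4))) = 80*(7 + 0) = 80*7 = 560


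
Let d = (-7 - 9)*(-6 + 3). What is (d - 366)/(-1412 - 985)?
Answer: 106/799 ≈ 0.13267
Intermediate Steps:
d = 48 (d = -16*(-3) = 48)
(d - 366)/(-1412 - 985) = (48 - 366)/(-1412 - 985) = -318/(-2397) = -1/2397*(-318) = 106/799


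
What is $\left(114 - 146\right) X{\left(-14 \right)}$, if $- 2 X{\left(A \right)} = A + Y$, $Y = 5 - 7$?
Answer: $-256$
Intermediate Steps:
$Y = -2$ ($Y = 5 - 7 = -2$)
$X{\left(A \right)} = 1 - \frac{A}{2}$ ($X{\left(A \right)} = - \frac{A - 2}{2} = - \frac{-2 + A}{2} = 1 - \frac{A}{2}$)
$\left(114 - 146\right) X{\left(-14 \right)} = \left(114 - 146\right) \left(1 - -7\right) = \left(114 - 146\right) \left(1 + 7\right) = \left(-32\right) 8 = -256$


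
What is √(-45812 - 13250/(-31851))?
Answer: I*√5163913312718/10617 ≈ 214.04*I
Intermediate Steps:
√(-45812 - 13250/(-31851)) = √(-45812 - 13250*(-1/31851)) = √(-45812 + 13250/31851) = √(-1459144762/31851) = I*√5163913312718/10617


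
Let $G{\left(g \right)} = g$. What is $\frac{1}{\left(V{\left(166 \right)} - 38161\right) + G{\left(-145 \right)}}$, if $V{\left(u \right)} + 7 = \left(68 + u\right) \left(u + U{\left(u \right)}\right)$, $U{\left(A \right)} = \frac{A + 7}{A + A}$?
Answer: $\frac{166}{108387} \approx 0.0015315$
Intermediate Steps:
$U{\left(A \right)} = \frac{7 + A}{2 A}$
$V{\left(u \right)} = -7 + \left(68 + u\right) \left(u + \frac{7 + u}{2 u}\right)$
$\frac{1}{\left(V{\left(166 \right)} - 38161\right) + G{\left(-145 \right)}} = \frac{1}{\left(\left(\frac{61}{2} + 166^{2} + \frac{238}{166} + \frac{137}{2} \cdot 166\right) - 38161\right) - 145} = \frac{1}{\left(\left(\frac{61}{2} + 27556 + 238 \cdot \frac{1}{166} + 11371\right) - 38161\right) - 145} = \frac{1}{\left(\left(\frac{61}{2} + 27556 + \frac{119}{83} + 11371\right) - 38161\right) - 145} = \frac{1}{\left(\frac{6467183}{166} - 38161\right) - 145} = \frac{1}{\frac{132457}{166} - 145} = \frac{1}{\frac{108387}{166}} = \frac{166}{108387}$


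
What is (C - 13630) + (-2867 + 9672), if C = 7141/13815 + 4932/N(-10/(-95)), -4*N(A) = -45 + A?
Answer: -75242735522/11784195 ≈ -6385.1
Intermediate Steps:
N(A) = 45/4 - A/4 (N(A) = -(-45 + A)/4 = 45/4 - A/4)
C = 5184395353/11784195 (C = 7141/13815 + 4932/(45/4 - (-5)/(2*(-95))) = 7141*(1/13815) + 4932/(45/4 - (-5)*(-1)/(2*95)) = 7141/13815 + 4932/(45/4 - ¼*2/19) = 7141/13815 + 4932/(45/4 - 1/38) = 7141/13815 + 4932/(853/76) = 7141/13815 + 4932*(76/853) = 7141/13815 + 374832/853 = 5184395353/11784195 ≈ 439.94)
(C - 13630) + (-2867 + 9672) = (5184395353/11784195 - 13630) + (-2867 + 9672) = -155434182497/11784195 + 6805 = -75242735522/11784195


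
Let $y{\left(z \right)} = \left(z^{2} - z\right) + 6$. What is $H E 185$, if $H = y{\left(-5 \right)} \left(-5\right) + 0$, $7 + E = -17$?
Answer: $799200$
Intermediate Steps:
$E = -24$ ($E = -7 - 17 = -24$)
$y{\left(z \right)} = 6 + z^{2} - z$
$H = -180$ ($H = \left(6 + \left(-5\right)^{2} - -5\right) \left(-5\right) + 0 = \left(6 + 25 + 5\right) \left(-5\right) + 0 = 36 \left(-5\right) + 0 = -180 + 0 = -180$)
$H E 185 = \left(-180\right) \left(-24\right) 185 = 4320 \cdot 185 = 799200$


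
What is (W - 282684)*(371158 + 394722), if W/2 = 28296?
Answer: -173159340960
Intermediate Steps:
W = 56592 (W = 2*28296 = 56592)
(W - 282684)*(371158 + 394722) = (56592 - 282684)*(371158 + 394722) = -226092*765880 = -173159340960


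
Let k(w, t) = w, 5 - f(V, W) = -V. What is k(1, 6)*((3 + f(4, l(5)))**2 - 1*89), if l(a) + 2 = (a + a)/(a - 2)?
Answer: 55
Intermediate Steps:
l(a) = -2 + 2*a/(-2 + a) (l(a) = -2 + (a + a)/(a - 2) = -2 + (2*a)/(-2 + a) = -2 + 2*a/(-2 + a))
f(V, W) = 5 + V (f(V, W) = 5 - (-1)*V = 5 + V)
k(1, 6)*((3 + f(4, l(5)))**2 - 1*89) = 1*((3 + (5 + 4))**2 - 1*89) = 1*((3 + 9)**2 - 89) = 1*(12**2 - 89) = 1*(144 - 89) = 1*55 = 55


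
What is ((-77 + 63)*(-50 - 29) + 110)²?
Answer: 1478656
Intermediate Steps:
((-77 + 63)*(-50 - 29) + 110)² = (-14*(-79) + 110)² = (1106 + 110)² = 1216² = 1478656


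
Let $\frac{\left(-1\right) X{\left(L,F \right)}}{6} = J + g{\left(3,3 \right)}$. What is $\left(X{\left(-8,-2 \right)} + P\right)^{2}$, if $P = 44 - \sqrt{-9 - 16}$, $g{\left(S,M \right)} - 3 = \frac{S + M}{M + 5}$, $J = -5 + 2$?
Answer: $\frac{6141}{4} - 395 i \approx 1535.3 - 395.0 i$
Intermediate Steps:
$J = -3$
$g{\left(S,M \right)} = 3 + \frac{M + S}{5 + M}$ ($g{\left(S,M \right)} = 3 + \frac{S + M}{M + 5} = 3 + \frac{M + S}{5 + M}$)
$X{\left(L,F \right)} = - \frac{9}{2}$ ($X{\left(L,F \right)} = - 6 \left(-3 + \frac{15 + 3 + 4 \cdot 3}{5 + 3}\right) = - 6 \left(-3 + \frac{15 + 3 + 12}{8}\right) = - 6 \left(-3 + \frac{1}{8} \cdot 30\right) = - 6 \left(-3 + \frac{15}{4}\right) = \left(-6\right) \frac{3}{4} = - \frac{9}{2}$)
$P = 44 - 5 i$ ($P = 44 - \sqrt{-25} = 44 - 5 i \approx 44.0 - 5.0 i$)
$\left(X{\left(-8,-2 \right)} + P\right)^{2} = \left(- \frac{9}{2} + \left(44 - 5 i\right)\right)^{2} = \left(\frac{79}{2} - 5 i\right)^{2}$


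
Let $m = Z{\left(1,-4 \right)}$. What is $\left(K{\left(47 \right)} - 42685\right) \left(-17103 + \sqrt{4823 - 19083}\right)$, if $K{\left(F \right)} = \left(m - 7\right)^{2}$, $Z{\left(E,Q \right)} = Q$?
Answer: $727972092 - 85128 i \sqrt{3565} \approx 7.2797 \cdot 10^{8} - 5.0828 \cdot 10^{6} i$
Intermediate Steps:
$m = -4$
$K{\left(F \right)} = 121$ ($K{\left(F \right)} = \left(-4 - 7\right)^{2} = \left(-11\right)^{2} = 121$)
$\left(K{\left(47 \right)} - 42685\right) \left(-17103 + \sqrt{4823 - 19083}\right) = \left(121 - 42685\right) \left(-17103 + \sqrt{4823 - 19083}\right) = - 42564 \left(-17103 + \sqrt{-14260}\right) = - 42564 \left(-17103 + 2 i \sqrt{3565}\right) = 727972092 - 85128 i \sqrt{3565}$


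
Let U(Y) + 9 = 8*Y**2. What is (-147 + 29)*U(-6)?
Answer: -32922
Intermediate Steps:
U(Y) = -9 + 8*Y**2
(-147 + 29)*U(-6) = (-147 + 29)*(-9 + 8*(-6)**2) = -118*(-9 + 8*36) = -118*(-9 + 288) = -118*279 = -32922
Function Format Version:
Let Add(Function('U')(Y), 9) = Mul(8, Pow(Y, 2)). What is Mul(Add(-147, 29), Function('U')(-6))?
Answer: -32922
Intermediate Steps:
Function('U')(Y) = Add(-9, Mul(8, Pow(Y, 2)))
Mul(Add(-147, 29), Function('U')(-6)) = Mul(Add(-147, 29), Add(-9, Mul(8, Pow(-6, 2)))) = Mul(-118, Add(-9, Mul(8, 36))) = Mul(-118, Add(-9, 288)) = Mul(-118, 279) = -32922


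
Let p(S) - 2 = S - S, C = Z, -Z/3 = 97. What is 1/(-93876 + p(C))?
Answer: -1/93874 ≈ -1.0653e-5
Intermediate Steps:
Z = -291 (Z = -3*97 = -291)
C = -291
p(S) = 2 (p(S) = 2 + (S - S) = 2 + 0 = 2)
1/(-93876 + p(C)) = 1/(-93876 + 2) = 1/(-93874) = -1/93874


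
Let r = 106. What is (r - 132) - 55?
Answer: -81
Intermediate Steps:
(r - 132) - 55 = (106 - 132) - 55 = -26 - 55 = -81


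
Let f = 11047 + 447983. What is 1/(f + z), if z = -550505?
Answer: -1/91475 ≈ -1.0932e-5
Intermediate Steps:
f = 459030
1/(f + z) = 1/(459030 - 550505) = 1/(-91475) = -1/91475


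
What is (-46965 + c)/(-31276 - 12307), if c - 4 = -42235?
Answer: 89196/43583 ≈ 2.0466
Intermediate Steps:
c = -42231 (c = 4 - 42235 = -42231)
(-46965 + c)/(-31276 - 12307) = (-46965 - 42231)/(-31276 - 12307) = -89196/(-43583) = -89196*(-1/43583) = 89196/43583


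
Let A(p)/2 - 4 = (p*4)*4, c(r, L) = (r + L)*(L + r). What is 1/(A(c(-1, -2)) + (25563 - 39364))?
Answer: -1/13505 ≈ -7.4047e-5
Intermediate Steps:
c(r, L) = (L + r)² (c(r, L) = (L + r)*(L + r) = (L + r)²)
A(p) = 8 + 32*p (A(p) = 8 + 2*((p*4)*4) = 8 + 2*((4*p)*4) = 8 + 2*(16*p) = 8 + 32*p)
1/(A(c(-1, -2)) + (25563 - 39364)) = 1/((8 + 32*(-2 - 1)²) + (25563 - 39364)) = 1/((8 + 32*(-3)²) - 13801) = 1/((8 + 32*9) - 13801) = 1/((8 + 288) - 13801) = 1/(296 - 13801) = 1/(-13505) = -1/13505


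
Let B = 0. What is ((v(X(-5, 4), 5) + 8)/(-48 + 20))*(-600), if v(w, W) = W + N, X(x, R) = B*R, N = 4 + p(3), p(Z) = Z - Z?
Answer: 2550/7 ≈ 364.29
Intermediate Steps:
p(Z) = 0
N = 4 (N = 4 + 0 = 4)
X(x, R) = 0 (X(x, R) = 0*R = 0)
v(w, W) = 4 + W (v(w, W) = W + 4 = 4 + W)
((v(X(-5, 4), 5) + 8)/(-48 + 20))*(-600) = (((4 + 5) + 8)/(-48 + 20))*(-600) = ((9 + 8)/(-28))*(-600) = (17*(-1/28))*(-600) = -17/28*(-600) = 2550/7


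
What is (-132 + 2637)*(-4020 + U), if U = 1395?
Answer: -6575625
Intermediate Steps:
(-132 + 2637)*(-4020 + U) = (-132 + 2637)*(-4020 + 1395) = 2505*(-2625) = -6575625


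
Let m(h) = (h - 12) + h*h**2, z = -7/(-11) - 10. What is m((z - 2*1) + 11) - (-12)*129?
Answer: 2043868/1331 ≈ 1535.6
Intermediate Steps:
z = -103/11 (z = -7*(-1/11) - 10 = 7/11 - 10 = -103/11 ≈ -9.3636)
m(h) = -12 + h + h**3 (m(h) = (-12 + h) + h**3 = -12 + h + h**3)
m((z - 2*1) + 11) - (-12)*129 = (-12 + ((-103/11 - 2*1) + 11) + ((-103/11 - 2*1) + 11)**3) - (-12)*129 = (-12 + ((-103/11 - 2) + 11) + ((-103/11 - 2) + 11)**3) - 1*(-1548) = (-12 + (-125/11 + 11) + (-125/11 + 11)**3) + 1548 = (-12 - 4/11 + (-4/11)**3) + 1548 = (-12 - 4/11 - 64/1331) + 1548 = -16520/1331 + 1548 = 2043868/1331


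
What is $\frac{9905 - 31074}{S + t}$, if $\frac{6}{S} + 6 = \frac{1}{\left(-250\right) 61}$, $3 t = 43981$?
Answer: $- \frac{5810954007}{4024030981} \approx -1.4441$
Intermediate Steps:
$t = \frac{43981}{3}$ ($t = \frac{1}{3} \cdot 43981 = \frac{43981}{3} \approx 14660.0$)
$S = - \frac{91500}{91501}$ ($S = \frac{6}{-6 + \frac{1}{\left(-250\right) 61}} = \frac{6}{-6 + \frac{1}{-15250}} = \frac{6}{-6 - \frac{1}{15250}} = \frac{6}{- \frac{91501}{15250}} = 6 \left(- \frac{15250}{91501}\right) = - \frac{91500}{91501} \approx -0.99999$)
$\frac{9905 - 31074}{S + t} = \frac{9905 - 31074}{- \frac{91500}{91501} + \frac{43981}{3}} = - \frac{21169}{\frac{4024030981}{274503}} = \left(-21169\right) \frac{274503}{4024030981} = - \frac{5810954007}{4024030981}$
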